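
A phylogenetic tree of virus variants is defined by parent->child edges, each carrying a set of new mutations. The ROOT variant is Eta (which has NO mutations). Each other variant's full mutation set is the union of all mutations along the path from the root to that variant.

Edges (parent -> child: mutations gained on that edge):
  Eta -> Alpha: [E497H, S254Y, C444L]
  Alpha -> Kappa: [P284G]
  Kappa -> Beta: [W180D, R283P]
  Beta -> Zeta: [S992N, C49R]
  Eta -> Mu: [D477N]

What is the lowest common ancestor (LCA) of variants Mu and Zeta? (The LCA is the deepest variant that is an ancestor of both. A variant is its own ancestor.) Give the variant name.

Answer: Eta

Derivation:
Path from root to Mu: Eta -> Mu
  ancestors of Mu: {Eta, Mu}
Path from root to Zeta: Eta -> Alpha -> Kappa -> Beta -> Zeta
  ancestors of Zeta: {Eta, Alpha, Kappa, Beta, Zeta}
Common ancestors: {Eta}
Walk up from Zeta: Zeta (not in ancestors of Mu), Beta (not in ancestors of Mu), Kappa (not in ancestors of Mu), Alpha (not in ancestors of Mu), Eta (in ancestors of Mu)
Deepest common ancestor (LCA) = Eta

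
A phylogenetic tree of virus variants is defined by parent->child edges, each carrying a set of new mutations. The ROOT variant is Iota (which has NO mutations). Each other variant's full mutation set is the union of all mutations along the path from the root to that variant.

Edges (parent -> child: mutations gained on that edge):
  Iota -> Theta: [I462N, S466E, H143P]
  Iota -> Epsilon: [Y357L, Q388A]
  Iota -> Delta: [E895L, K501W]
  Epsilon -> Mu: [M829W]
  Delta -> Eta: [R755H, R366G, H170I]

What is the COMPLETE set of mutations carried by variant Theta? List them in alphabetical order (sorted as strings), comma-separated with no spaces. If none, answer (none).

Answer: H143P,I462N,S466E

Derivation:
At Iota: gained [] -> total []
At Theta: gained ['I462N', 'S466E', 'H143P'] -> total ['H143P', 'I462N', 'S466E']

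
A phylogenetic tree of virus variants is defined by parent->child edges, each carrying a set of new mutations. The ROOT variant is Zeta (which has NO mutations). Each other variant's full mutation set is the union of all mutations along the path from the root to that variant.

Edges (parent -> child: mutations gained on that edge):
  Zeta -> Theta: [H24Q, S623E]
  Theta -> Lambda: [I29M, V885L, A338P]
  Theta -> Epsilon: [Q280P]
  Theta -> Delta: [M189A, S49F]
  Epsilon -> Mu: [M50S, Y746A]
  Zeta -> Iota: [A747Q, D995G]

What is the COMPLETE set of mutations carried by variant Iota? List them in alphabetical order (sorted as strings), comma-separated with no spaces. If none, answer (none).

At Zeta: gained [] -> total []
At Iota: gained ['A747Q', 'D995G'] -> total ['A747Q', 'D995G']

Answer: A747Q,D995G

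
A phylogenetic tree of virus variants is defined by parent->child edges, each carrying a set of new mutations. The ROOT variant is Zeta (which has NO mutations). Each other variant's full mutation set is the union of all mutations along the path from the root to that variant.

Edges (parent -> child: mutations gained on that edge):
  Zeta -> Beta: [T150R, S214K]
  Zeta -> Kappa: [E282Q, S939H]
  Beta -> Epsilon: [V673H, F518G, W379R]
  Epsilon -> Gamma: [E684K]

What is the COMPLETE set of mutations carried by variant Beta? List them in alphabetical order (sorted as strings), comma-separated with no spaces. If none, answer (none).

At Zeta: gained [] -> total []
At Beta: gained ['T150R', 'S214K'] -> total ['S214K', 'T150R']

Answer: S214K,T150R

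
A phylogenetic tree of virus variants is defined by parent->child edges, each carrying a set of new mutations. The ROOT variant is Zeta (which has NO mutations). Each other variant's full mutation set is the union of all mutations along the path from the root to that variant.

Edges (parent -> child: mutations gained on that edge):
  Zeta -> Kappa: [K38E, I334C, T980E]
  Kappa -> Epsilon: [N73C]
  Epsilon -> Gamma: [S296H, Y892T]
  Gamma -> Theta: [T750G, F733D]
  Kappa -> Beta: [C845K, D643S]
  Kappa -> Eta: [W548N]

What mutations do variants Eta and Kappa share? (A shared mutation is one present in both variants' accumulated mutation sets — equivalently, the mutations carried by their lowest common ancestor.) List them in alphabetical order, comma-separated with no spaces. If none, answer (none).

Accumulating mutations along path to Eta:
  At Zeta: gained [] -> total []
  At Kappa: gained ['K38E', 'I334C', 'T980E'] -> total ['I334C', 'K38E', 'T980E']
  At Eta: gained ['W548N'] -> total ['I334C', 'K38E', 'T980E', 'W548N']
Mutations(Eta) = ['I334C', 'K38E', 'T980E', 'W548N']
Accumulating mutations along path to Kappa:
  At Zeta: gained [] -> total []
  At Kappa: gained ['K38E', 'I334C', 'T980E'] -> total ['I334C', 'K38E', 'T980E']
Mutations(Kappa) = ['I334C', 'K38E', 'T980E']
Intersection: ['I334C', 'K38E', 'T980E', 'W548N'] ∩ ['I334C', 'K38E', 'T980E'] = ['I334C', 'K38E', 'T980E']

Answer: I334C,K38E,T980E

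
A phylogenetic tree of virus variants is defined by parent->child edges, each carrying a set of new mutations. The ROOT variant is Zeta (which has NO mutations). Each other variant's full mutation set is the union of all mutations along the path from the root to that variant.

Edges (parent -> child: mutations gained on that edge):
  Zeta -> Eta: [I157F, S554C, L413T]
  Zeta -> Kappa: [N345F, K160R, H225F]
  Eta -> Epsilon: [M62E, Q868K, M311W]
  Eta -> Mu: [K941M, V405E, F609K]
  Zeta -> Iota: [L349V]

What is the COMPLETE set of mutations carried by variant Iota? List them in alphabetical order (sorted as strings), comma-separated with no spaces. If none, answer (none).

Answer: L349V

Derivation:
At Zeta: gained [] -> total []
At Iota: gained ['L349V'] -> total ['L349V']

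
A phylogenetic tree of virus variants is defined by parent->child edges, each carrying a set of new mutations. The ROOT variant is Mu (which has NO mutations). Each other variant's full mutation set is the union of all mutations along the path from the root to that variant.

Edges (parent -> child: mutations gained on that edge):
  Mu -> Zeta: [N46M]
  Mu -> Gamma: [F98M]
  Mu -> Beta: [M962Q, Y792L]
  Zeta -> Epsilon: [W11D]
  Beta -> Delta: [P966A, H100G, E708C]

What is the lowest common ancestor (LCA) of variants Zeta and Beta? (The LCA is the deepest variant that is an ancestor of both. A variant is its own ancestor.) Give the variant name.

Path from root to Zeta: Mu -> Zeta
  ancestors of Zeta: {Mu, Zeta}
Path from root to Beta: Mu -> Beta
  ancestors of Beta: {Mu, Beta}
Common ancestors: {Mu}
Walk up from Beta: Beta (not in ancestors of Zeta), Mu (in ancestors of Zeta)
Deepest common ancestor (LCA) = Mu

Answer: Mu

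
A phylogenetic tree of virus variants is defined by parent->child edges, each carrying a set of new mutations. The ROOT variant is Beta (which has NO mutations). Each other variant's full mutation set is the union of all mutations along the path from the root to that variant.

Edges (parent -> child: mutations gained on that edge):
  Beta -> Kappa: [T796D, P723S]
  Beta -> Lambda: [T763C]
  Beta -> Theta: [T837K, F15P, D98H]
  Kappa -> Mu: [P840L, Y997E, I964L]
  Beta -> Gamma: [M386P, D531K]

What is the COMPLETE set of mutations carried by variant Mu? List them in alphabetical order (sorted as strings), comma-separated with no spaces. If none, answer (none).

Answer: I964L,P723S,P840L,T796D,Y997E

Derivation:
At Beta: gained [] -> total []
At Kappa: gained ['T796D', 'P723S'] -> total ['P723S', 'T796D']
At Mu: gained ['P840L', 'Y997E', 'I964L'] -> total ['I964L', 'P723S', 'P840L', 'T796D', 'Y997E']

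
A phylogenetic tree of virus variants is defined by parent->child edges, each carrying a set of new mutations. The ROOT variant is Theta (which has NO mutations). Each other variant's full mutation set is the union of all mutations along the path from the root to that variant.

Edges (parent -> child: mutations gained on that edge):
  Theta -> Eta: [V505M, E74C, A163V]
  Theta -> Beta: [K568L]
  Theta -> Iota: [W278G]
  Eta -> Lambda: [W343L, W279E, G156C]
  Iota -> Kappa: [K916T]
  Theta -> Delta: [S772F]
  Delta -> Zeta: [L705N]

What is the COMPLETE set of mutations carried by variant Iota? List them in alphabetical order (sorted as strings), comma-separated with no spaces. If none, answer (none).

Answer: W278G

Derivation:
At Theta: gained [] -> total []
At Iota: gained ['W278G'] -> total ['W278G']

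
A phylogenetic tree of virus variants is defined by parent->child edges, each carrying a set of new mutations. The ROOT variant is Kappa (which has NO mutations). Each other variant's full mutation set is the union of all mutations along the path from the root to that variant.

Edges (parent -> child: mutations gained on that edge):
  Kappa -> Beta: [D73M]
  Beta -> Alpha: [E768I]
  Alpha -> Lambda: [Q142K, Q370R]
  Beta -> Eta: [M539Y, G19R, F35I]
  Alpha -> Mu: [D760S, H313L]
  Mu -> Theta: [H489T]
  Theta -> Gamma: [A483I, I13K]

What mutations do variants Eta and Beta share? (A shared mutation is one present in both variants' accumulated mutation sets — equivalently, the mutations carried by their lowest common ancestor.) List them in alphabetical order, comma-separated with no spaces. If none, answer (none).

Accumulating mutations along path to Eta:
  At Kappa: gained [] -> total []
  At Beta: gained ['D73M'] -> total ['D73M']
  At Eta: gained ['M539Y', 'G19R', 'F35I'] -> total ['D73M', 'F35I', 'G19R', 'M539Y']
Mutations(Eta) = ['D73M', 'F35I', 'G19R', 'M539Y']
Accumulating mutations along path to Beta:
  At Kappa: gained [] -> total []
  At Beta: gained ['D73M'] -> total ['D73M']
Mutations(Beta) = ['D73M']
Intersection: ['D73M', 'F35I', 'G19R', 'M539Y'] ∩ ['D73M'] = ['D73M']

Answer: D73M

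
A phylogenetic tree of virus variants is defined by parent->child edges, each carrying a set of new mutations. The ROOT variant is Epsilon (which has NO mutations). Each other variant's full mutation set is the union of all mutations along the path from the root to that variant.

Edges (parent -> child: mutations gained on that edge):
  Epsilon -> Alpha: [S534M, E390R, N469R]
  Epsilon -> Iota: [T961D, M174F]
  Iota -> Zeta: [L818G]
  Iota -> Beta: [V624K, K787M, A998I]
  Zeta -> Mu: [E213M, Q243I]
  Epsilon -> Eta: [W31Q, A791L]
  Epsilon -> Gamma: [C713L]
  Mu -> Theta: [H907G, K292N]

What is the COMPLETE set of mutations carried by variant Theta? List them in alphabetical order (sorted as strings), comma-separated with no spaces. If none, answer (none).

At Epsilon: gained [] -> total []
At Iota: gained ['T961D', 'M174F'] -> total ['M174F', 'T961D']
At Zeta: gained ['L818G'] -> total ['L818G', 'M174F', 'T961D']
At Mu: gained ['E213M', 'Q243I'] -> total ['E213M', 'L818G', 'M174F', 'Q243I', 'T961D']
At Theta: gained ['H907G', 'K292N'] -> total ['E213M', 'H907G', 'K292N', 'L818G', 'M174F', 'Q243I', 'T961D']

Answer: E213M,H907G,K292N,L818G,M174F,Q243I,T961D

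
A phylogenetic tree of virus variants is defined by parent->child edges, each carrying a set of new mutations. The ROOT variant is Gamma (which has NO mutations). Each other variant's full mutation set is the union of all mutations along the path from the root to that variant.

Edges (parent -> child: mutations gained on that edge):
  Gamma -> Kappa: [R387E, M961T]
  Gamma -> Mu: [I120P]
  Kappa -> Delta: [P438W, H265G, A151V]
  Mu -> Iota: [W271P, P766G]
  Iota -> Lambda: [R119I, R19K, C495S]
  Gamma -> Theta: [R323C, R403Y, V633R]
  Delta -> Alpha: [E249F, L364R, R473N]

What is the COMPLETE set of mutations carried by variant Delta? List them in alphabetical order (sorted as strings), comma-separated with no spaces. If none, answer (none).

Answer: A151V,H265G,M961T,P438W,R387E

Derivation:
At Gamma: gained [] -> total []
At Kappa: gained ['R387E', 'M961T'] -> total ['M961T', 'R387E']
At Delta: gained ['P438W', 'H265G', 'A151V'] -> total ['A151V', 'H265G', 'M961T', 'P438W', 'R387E']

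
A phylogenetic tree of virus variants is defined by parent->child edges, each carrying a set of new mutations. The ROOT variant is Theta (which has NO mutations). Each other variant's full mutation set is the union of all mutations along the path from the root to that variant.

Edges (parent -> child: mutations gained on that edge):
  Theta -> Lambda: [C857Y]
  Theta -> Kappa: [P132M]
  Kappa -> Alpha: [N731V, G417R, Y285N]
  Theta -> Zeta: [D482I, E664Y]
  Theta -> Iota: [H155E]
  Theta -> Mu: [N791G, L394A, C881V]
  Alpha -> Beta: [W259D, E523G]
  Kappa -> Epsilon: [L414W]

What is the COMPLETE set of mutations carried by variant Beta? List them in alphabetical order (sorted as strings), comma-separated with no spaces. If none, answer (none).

At Theta: gained [] -> total []
At Kappa: gained ['P132M'] -> total ['P132M']
At Alpha: gained ['N731V', 'G417R', 'Y285N'] -> total ['G417R', 'N731V', 'P132M', 'Y285N']
At Beta: gained ['W259D', 'E523G'] -> total ['E523G', 'G417R', 'N731V', 'P132M', 'W259D', 'Y285N']

Answer: E523G,G417R,N731V,P132M,W259D,Y285N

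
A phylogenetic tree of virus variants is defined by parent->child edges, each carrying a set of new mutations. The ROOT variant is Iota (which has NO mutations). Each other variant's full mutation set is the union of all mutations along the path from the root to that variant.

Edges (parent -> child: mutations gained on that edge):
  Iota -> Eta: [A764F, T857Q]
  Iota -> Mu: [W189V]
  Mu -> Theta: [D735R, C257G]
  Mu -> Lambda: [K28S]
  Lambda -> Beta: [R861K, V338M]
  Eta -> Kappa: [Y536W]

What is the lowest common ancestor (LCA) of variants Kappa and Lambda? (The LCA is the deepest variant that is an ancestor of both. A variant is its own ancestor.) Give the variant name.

Path from root to Kappa: Iota -> Eta -> Kappa
  ancestors of Kappa: {Iota, Eta, Kappa}
Path from root to Lambda: Iota -> Mu -> Lambda
  ancestors of Lambda: {Iota, Mu, Lambda}
Common ancestors: {Iota}
Walk up from Lambda: Lambda (not in ancestors of Kappa), Mu (not in ancestors of Kappa), Iota (in ancestors of Kappa)
Deepest common ancestor (LCA) = Iota

Answer: Iota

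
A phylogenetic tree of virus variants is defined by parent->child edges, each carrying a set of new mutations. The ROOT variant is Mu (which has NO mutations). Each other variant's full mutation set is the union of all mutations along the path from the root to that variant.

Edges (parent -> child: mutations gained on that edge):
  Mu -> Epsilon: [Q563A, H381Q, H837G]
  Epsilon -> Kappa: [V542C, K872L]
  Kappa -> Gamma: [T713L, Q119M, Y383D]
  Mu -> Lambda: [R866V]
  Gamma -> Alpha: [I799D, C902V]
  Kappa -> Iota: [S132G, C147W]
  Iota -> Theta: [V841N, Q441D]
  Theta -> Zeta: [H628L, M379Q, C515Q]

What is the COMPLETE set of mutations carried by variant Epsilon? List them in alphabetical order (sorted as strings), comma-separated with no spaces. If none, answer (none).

Answer: H381Q,H837G,Q563A

Derivation:
At Mu: gained [] -> total []
At Epsilon: gained ['Q563A', 'H381Q', 'H837G'] -> total ['H381Q', 'H837G', 'Q563A']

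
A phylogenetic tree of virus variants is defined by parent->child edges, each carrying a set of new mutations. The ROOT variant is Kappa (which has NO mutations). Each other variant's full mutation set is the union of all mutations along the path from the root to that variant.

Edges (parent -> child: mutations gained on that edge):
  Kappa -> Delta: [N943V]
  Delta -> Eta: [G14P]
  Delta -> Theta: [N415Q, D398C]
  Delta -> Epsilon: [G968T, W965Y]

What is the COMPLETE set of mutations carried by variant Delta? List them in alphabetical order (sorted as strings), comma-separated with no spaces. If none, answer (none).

At Kappa: gained [] -> total []
At Delta: gained ['N943V'] -> total ['N943V']

Answer: N943V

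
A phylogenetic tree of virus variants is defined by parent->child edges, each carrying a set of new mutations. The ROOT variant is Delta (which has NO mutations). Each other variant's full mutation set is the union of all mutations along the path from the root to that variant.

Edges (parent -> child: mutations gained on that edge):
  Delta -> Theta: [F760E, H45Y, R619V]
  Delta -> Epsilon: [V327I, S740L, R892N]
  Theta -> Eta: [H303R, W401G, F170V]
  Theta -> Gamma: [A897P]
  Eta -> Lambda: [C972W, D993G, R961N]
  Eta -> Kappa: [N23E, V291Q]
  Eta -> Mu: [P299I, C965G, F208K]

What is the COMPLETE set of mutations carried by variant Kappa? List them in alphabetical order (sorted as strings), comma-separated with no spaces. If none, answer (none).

At Delta: gained [] -> total []
At Theta: gained ['F760E', 'H45Y', 'R619V'] -> total ['F760E', 'H45Y', 'R619V']
At Eta: gained ['H303R', 'W401G', 'F170V'] -> total ['F170V', 'F760E', 'H303R', 'H45Y', 'R619V', 'W401G']
At Kappa: gained ['N23E', 'V291Q'] -> total ['F170V', 'F760E', 'H303R', 'H45Y', 'N23E', 'R619V', 'V291Q', 'W401G']

Answer: F170V,F760E,H303R,H45Y,N23E,R619V,V291Q,W401G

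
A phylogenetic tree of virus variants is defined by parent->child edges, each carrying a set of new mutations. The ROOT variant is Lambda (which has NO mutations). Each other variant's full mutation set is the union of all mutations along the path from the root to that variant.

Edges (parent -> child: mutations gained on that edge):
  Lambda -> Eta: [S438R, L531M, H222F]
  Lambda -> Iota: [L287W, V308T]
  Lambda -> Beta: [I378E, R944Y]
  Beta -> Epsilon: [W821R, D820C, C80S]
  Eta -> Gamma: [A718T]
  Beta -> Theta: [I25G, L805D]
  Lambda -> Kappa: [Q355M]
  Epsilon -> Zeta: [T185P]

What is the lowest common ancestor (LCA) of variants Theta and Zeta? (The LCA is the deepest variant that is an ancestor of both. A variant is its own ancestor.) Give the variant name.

Answer: Beta

Derivation:
Path from root to Theta: Lambda -> Beta -> Theta
  ancestors of Theta: {Lambda, Beta, Theta}
Path from root to Zeta: Lambda -> Beta -> Epsilon -> Zeta
  ancestors of Zeta: {Lambda, Beta, Epsilon, Zeta}
Common ancestors: {Lambda, Beta}
Walk up from Zeta: Zeta (not in ancestors of Theta), Epsilon (not in ancestors of Theta), Beta (in ancestors of Theta), Lambda (in ancestors of Theta)
Deepest common ancestor (LCA) = Beta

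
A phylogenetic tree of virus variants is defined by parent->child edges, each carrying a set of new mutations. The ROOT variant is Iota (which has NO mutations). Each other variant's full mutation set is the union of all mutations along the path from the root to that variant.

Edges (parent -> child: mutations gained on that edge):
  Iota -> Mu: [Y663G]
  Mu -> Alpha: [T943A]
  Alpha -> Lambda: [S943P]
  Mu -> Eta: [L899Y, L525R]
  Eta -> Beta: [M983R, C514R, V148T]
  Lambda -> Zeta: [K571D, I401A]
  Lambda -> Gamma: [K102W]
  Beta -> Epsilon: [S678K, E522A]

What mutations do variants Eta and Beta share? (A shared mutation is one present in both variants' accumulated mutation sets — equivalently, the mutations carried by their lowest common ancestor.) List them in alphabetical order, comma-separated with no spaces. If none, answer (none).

Accumulating mutations along path to Eta:
  At Iota: gained [] -> total []
  At Mu: gained ['Y663G'] -> total ['Y663G']
  At Eta: gained ['L899Y', 'L525R'] -> total ['L525R', 'L899Y', 'Y663G']
Mutations(Eta) = ['L525R', 'L899Y', 'Y663G']
Accumulating mutations along path to Beta:
  At Iota: gained [] -> total []
  At Mu: gained ['Y663G'] -> total ['Y663G']
  At Eta: gained ['L899Y', 'L525R'] -> total ['L525R', 'L899Y', 'Y663G']
  At Beta: gained ['M983R', 'C514R', 'V148T'] -> total ['C514R', 'L525R', 'L899Y', 'M983R', 'V148T', 'Y663G']
Mutations(Beta) = ['C514R', 'L525R', 'L899Y', 'M983R', 'V148T', 'Y663G']
Intersection: ['L525R', 'L899Y', 'Y663G'] ∩ ['C514R', 'L525R', 'L899Y', 'M983R', 'V148T', 'Y663G'] = ['L525R', 'L899Y', 'Y663G']

Answer: L525R,L899Y,Y663G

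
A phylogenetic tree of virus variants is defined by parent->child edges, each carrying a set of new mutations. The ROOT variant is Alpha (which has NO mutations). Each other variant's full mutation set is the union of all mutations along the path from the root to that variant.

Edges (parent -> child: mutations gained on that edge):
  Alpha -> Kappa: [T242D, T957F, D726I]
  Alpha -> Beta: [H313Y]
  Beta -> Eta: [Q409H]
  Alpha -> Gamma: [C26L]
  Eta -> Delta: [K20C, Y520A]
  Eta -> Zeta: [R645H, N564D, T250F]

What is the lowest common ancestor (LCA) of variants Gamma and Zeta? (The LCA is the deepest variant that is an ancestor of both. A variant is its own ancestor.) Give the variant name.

Answer: Alpha

Derivation:
Path from root to Gamma: Alpha -> Gamma
  ancestors of Gamma: {Alpha, Gamma}
Path from root to Zeta: Alpha -> Beta -> Eta -> Zeta
  ancestors of Zeta: {Alpha, Beta, Eta, Zeta}
Common ancestors: {Alpha}
Walk up from Zeta: Zeta (not in ancestors of Gamma), Eta (not in ancestors of Gamma), Beta (not in ancestors of Gamma), Alpha (in ancestors of Gamma)
Deepest common ancestor (LCA) = Alpha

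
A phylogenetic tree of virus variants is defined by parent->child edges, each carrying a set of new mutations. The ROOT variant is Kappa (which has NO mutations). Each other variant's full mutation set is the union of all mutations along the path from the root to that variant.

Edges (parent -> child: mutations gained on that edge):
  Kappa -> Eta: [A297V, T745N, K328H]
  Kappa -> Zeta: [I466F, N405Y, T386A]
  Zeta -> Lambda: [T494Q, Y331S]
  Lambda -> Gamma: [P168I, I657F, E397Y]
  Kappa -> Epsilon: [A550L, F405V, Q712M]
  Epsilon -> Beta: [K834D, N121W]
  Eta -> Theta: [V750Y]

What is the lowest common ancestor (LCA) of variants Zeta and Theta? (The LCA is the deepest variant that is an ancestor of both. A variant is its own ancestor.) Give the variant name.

Answer: Kappa

Derivation:
Path from root to Zeta: Kappa -> Zeta
  ancestors of Zeta: {Kappa, Zeta}
Path from root to Theta: Kappa -> Eta -> Theta
  ancestors of Theta: {Kappa, Eta, Theta}
Common ancestors: {Kappa}
Walk up from Theta: Theta (not in ancestors of Zeta), Eta (not in ancestors of Zeta), Kappa (in ancestors of Zeta)
Deepest common ancestor (LCA) = Kappa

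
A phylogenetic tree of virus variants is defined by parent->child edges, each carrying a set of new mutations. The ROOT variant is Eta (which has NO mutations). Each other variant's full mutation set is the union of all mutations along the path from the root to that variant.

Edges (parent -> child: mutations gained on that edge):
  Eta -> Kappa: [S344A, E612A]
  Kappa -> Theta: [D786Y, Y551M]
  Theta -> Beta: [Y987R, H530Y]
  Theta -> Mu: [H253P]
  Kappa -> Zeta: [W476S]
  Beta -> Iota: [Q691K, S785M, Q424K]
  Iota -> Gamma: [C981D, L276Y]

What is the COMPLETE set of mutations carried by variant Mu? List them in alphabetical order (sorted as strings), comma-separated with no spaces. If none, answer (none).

At Eta: gained [] -> total []
At Kappa: gained ['S344A', 'E612A'] -> total ['E612A', 'S344A']
At Theta: gained ['D786Y', 'Y551M'] -> total ['D786Y', 'E612A', 'S344A', 'Y551M']
At Mu: gained ['H253P'] -> total ['D786Y', 'E612A', 'H253P', 'S344A', 'Y551M']

Answer: D786Y,E612A,H253P,S344A,Y551M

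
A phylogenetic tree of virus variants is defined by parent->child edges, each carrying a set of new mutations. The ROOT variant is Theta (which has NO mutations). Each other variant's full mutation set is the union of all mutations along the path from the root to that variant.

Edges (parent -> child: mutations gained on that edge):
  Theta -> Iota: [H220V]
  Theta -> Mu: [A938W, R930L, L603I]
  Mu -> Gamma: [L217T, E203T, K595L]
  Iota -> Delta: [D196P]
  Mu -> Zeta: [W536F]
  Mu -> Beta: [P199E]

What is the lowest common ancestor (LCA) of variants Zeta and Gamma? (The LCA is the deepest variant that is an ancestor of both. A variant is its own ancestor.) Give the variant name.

Answer: Mu

Derivation:
Path from root to Zeta: Theta -> Mu -> Zeta
  ancestors of Zeta: {Theta, Mu, Zeta}
Path from root to Gamma: Theta -> Mu -> Gamma
  ancestors of Gamma: {Theta, Mu, Gamma}
Common ancestors: {Theta, Mu}
Walk up from Gamma: Gamma (not in ancestors of Zeta), Mu (in ancestors of Zeta), Theta (in ancestors of Zeta)
Deepest common ancestor (LCA) = Mu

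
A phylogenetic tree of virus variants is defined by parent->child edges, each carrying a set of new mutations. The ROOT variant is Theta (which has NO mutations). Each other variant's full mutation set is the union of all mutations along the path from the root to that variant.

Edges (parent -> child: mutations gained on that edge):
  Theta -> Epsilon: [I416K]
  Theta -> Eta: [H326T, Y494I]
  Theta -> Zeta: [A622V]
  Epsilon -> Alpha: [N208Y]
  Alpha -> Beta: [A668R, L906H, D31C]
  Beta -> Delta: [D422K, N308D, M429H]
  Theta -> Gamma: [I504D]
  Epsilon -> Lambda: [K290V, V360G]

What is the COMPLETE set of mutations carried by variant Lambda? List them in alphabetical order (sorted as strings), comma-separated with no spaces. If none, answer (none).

Answer: I416K,K290V,V360G

Derivation:
At Theta: gained [] -> total []
At Epsilon: gained ['I416K'] -> total ['I416K']
At Lambda: gained ['K290V', 'V360G'] -> total ['I416K', 'K290V', 'V360G']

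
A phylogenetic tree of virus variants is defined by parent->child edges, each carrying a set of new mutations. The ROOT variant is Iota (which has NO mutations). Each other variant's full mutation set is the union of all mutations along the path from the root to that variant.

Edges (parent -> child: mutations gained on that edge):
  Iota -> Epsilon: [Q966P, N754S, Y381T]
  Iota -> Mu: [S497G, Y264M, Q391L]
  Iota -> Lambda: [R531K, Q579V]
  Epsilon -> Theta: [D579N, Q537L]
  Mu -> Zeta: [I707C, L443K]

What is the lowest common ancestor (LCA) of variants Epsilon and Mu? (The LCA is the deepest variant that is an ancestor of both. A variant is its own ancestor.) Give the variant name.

Path from root to Epsilon: Iota -> Epsilon
  ancestors of Epsilon: {Iota, Epsilon}
Path from root to Mu: Iota -> Mu
  ancestors of Mu: {Iota, Mu}
Common ancestors: {Iota}
Walk up from Mu: Mu (not in ancestors of Epsilon), Iota (in ancestors of Epsilon)
Deepest common ancestor (LCA) = Iota

Answer: Iota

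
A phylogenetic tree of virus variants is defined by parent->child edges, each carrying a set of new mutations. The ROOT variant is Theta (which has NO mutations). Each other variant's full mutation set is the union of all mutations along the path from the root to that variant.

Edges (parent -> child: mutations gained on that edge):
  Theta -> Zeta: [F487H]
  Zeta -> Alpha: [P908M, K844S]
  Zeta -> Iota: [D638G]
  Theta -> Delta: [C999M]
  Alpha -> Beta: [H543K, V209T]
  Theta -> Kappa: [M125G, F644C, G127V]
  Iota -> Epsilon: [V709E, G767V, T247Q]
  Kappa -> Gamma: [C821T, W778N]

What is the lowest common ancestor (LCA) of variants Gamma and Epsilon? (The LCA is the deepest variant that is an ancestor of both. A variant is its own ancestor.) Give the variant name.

Answer: Theta

Derivation:
Path from root to Gamma: Theta -> Kappa -> Gamma
  ancestors of Gamma: {Theta, Kappa, Gamma}
Path from root to Epsilon: Theta -> Zeta -> Iota -> Epsilon
  ancestors of Epsilon: {Theta, Zeta, Iota, Epsilon}
Common ancestors: {Theta}
Walk up from Epsilon: Epsilon (not in ancestors of Gamma), Iota (not in ancestors of Gamma), Zeta (not in ancestors of Gamma), Theta (in ancestors of Gamma)
Deepest common ancestor (LCA) = Theta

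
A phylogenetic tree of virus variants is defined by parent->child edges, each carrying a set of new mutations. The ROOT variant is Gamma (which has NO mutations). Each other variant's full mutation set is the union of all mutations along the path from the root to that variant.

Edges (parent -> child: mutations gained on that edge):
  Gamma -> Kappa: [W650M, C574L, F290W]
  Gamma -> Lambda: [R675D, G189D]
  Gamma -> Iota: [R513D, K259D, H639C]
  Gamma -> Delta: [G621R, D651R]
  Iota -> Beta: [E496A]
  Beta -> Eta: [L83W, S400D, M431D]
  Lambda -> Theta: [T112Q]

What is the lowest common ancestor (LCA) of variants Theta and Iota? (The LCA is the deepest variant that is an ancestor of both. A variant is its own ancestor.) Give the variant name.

Answer: Gamma

Derivation:
Path from root to Theta: Gamma -> Lambda -> Theta
  ancestors of Theta: {Gamma, Lambda, Theta}
Path from root to Iota: Gamma -> Iota
  ancestors of Iota: {Gamma, Iota}
Common ancestors: {Gamma}
Walk up from Iota: Iota (not in ancestors of Theta), Gamma (in ancestors of Theta)
Deepest common ancestor (LCA) = Gamma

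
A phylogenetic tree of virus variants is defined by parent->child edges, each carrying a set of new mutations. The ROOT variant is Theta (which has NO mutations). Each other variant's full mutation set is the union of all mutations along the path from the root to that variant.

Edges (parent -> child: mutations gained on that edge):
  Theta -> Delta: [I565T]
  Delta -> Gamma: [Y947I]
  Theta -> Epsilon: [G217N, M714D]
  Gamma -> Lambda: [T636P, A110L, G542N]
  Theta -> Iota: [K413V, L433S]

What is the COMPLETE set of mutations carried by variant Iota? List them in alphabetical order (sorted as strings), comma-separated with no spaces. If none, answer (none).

At Theta: gained [] -> total []
At Iota: gained ['K413V', 'L433S'] -> total ['K413V', 'L433S']

Answer: K413V,L433S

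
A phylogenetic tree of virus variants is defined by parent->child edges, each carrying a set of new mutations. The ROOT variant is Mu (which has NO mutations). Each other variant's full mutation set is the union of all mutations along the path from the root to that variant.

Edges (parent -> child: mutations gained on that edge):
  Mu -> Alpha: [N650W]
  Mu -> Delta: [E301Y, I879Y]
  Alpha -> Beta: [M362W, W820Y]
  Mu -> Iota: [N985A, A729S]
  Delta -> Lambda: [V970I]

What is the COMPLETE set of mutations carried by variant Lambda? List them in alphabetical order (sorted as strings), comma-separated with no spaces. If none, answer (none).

Answer: E301Y,I879Y,V970I

Derivation:
At Mu: gained [] -> total []
At Delta: gained ['E301Y', 'I879Y'] -> total ['E301Y', 'I879Y']
At Lambda: gained ['V970I'] -> total ['E301Y', 'I879Y', 'V970I']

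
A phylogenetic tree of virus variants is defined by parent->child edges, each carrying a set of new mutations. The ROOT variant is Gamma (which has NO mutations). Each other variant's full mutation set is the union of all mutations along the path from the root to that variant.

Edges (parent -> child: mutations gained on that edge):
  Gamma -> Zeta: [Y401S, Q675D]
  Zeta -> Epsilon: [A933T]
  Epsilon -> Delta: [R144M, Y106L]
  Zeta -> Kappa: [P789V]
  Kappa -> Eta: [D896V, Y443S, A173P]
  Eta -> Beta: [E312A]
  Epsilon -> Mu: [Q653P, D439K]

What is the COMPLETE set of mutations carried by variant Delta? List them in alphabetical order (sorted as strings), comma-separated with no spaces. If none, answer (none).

Answer: A933T,Q675D,R144M,Y106L,Y401S

Derivation:
At Gamma: gained [] -> total []
At Zeta: gained ['Y401S', 'Q675D'] -> total ['Q675D', 'Y401S']
At Epsilon: gained ['A933T'] -> total ['A933T', 'Q675D', 'Y401S']
At Delta: gained ['R144M', 'Y106L'] -> total ['A933T', 'Q675D', 'R144M', 'Y106L', 'Y401S']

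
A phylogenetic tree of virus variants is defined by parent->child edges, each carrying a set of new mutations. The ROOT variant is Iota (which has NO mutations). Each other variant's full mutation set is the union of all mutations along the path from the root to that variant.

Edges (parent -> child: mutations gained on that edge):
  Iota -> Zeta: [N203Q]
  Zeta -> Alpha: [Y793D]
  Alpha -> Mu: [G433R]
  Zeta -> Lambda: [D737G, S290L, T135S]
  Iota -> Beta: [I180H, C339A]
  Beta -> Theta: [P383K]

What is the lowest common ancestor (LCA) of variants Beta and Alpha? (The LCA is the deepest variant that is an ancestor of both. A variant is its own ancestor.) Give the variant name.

Answer: Iota

Derivation:
Path from root to Beta: Iota -> Beta
  ancestors of Beta: {Iota, Beta}
Path from root to Alpha: Iota -> Zeta -> Alpha
  ancestors of Alpha: {Iota, Zeta, Alpha}
Common ancestors: {Iota}
Walk up from Alpha: Alpha (not in ancestors of Beta), Zeta (not in ancestors of Beta), Iota (in ancestors of Beta)
Deepest common ancestor (LCA) = Iota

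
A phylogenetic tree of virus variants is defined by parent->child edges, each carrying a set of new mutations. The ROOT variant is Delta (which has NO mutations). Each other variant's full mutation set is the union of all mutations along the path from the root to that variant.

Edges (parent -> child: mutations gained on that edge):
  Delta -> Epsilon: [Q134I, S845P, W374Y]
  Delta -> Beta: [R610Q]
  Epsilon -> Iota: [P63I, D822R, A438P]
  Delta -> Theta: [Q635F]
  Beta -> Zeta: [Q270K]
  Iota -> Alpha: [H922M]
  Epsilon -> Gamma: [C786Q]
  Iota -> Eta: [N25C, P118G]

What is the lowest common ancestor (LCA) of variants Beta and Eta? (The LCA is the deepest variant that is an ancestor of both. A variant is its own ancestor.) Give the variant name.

Answer: Delta

Derivation:
Path from root to Beta: Delta -> Beta
  ancestors of Beta: {Delta, Beta}
Path from root to Eta: Delta -> Epsilon -> Iota -> Eta
  ancestors of Eta: {Delta, Epsilon, Iota, Eta}
Common ancestors: {Delta}
Walk up from Eta: Eta (not in ancestors of Beta), Iota (not in ancestors of Beta), Epsilon (not in ancestors of Beta), Delta (in ancestors of Beta)
Deepest common ancestor (LCA) = Delta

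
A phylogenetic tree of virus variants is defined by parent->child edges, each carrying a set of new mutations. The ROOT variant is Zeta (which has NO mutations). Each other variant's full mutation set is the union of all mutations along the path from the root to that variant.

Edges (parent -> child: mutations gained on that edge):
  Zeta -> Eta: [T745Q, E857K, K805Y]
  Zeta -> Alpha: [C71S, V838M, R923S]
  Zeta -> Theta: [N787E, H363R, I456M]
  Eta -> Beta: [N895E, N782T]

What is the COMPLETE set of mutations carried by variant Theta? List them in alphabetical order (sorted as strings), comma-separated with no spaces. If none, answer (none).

Answer: H363R,I456M,N787E

Derivation:
At Zeta: gained [] -> total []
At Theta: gained ['N787E', 'H363R', 'I456M'] -> total ['H363R', 'I456M', 'N787E']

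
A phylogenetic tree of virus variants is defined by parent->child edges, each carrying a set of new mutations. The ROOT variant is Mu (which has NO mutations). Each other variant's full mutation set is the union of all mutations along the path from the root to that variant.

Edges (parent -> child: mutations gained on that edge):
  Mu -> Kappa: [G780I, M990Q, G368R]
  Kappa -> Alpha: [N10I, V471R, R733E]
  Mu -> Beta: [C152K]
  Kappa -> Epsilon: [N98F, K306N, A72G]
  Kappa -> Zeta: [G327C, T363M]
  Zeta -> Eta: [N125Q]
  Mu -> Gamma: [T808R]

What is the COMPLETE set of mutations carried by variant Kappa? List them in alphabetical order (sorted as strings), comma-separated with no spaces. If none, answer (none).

Answer: G368R,G780I,M990Q

Derivation:
At Mu: gained [] -> total []
At Kappa: gained ['G780I', 'M990Q', 'G368R'] -> total ['G368R', 'G780I', 'M990Q']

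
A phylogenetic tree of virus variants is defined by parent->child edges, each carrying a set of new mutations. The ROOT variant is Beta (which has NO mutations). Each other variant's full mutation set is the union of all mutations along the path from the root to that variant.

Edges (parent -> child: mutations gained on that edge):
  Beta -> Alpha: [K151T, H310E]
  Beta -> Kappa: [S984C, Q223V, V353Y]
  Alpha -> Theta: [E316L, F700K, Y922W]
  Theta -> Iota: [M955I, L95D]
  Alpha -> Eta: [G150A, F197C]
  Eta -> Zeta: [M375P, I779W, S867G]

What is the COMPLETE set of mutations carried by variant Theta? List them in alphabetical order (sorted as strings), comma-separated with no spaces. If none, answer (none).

At Beta: gained [] -> total []
At Alpha: gained ['K151T', 'H310E'] -> total ['H310E', 'K151T']
At Theta: gained ['E316L', 'F700K', 'Y922W'] -> total ['E316L', 'F700K', 'H310E', 'K151T', 'Y922W']

Answer: E316L,F700K,H310E,K151T,Y922W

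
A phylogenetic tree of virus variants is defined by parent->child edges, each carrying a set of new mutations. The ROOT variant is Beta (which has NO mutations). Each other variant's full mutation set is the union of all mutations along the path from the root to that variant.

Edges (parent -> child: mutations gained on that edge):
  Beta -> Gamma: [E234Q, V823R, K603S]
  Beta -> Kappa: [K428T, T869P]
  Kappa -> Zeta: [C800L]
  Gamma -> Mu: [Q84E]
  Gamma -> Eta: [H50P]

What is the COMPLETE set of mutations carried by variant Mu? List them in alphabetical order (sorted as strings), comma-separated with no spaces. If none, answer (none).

Answer: E234Q,K603S,Q84E,V823R

Derivation:
At Beta: gained [] -> total []
At Gamma: gained ['E234Q', 'V823R', 'K603S'] -> total ['E234Q', 'K603S', 'V823R']
At Mu: gained ['Q84E'] -> total ['E234Q', 'K603S', 'Q84E', 'V823R']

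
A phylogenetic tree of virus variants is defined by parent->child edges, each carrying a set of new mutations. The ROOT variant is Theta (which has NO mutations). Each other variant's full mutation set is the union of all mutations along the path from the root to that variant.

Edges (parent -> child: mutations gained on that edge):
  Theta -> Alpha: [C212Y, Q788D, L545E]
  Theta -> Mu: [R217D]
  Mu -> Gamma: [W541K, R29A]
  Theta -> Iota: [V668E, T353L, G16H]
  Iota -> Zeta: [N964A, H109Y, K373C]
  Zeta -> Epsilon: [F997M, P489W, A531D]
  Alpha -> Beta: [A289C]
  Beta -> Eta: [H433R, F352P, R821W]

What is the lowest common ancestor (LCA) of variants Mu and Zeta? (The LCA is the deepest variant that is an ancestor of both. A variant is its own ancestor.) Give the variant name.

Path from root to Mu: Theta -> Mu
  ancestors of Mu: {Theta, Mu}
Path from root to Zeta: Theta -> Iota -> Zeta
  ancestors of Zeta: {Theta, Iota, Zeta}
Common ancestors: {Theta}
Walk up from Zeta: Zeta (not in ancestors of Mu), Iota (not in ancestors of Mu), Theta (in ancestors of Mu)
Deepest common ancestor (LCA) = Theta

Answer: Theta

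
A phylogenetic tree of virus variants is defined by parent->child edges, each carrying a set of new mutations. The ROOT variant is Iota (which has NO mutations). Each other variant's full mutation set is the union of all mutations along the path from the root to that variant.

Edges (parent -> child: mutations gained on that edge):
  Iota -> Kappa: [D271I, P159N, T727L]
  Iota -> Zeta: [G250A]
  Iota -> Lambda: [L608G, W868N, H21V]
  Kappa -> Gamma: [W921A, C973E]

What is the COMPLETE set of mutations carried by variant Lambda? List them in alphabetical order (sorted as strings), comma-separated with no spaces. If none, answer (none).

At Iota: gained [] -> total []
At Lambda: gained ['L608G', 'W868N', 'H21V'] -> total ['H21V', 'L608G', 'W868N']

Answer: H21V,L608G,W868N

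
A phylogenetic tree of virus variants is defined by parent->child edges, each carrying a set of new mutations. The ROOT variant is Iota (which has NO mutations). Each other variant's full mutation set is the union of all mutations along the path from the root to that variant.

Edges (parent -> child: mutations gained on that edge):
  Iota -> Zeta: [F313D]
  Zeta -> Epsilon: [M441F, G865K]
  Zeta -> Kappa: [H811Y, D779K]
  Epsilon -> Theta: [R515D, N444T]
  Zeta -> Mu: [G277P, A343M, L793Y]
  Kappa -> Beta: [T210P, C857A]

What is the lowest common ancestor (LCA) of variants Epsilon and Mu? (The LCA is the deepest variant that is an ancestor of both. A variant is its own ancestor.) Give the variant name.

Path from root to Epsilon: Iota -> Zeta -> Epsilon
  ancestors of Epsilon: {Iota, Zeta, Epsilon}
Path from root to Mu: Iota -> Zeta -> Mu
  ancestors of Mu: {Iota, Zeta, Mu}
Common ancestors: {Iota, Zeta}
Walk up from Mu: Mu (not in ancestors of Epsilon), Zeta (in ancestors of Epsilon), Iota (in ancestors of Epsilon)
Deepest common ancestor (LCA) = Zeta

Answer: Zeta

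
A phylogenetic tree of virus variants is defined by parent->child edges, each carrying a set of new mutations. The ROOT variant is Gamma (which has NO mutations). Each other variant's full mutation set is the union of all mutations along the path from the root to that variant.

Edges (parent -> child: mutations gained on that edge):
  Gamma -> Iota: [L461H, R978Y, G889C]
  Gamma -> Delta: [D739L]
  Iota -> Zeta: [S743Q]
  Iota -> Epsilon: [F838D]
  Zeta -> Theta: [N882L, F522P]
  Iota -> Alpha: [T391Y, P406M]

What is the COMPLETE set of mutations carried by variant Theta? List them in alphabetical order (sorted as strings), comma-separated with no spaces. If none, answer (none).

Answer: F522P,G889C,L461H,N882L,R978Y,S743Q

Derivation:
At Gamma: gained [] -> total []
At Iota: gained ['L461H', 'R978Y', 'G889C'] -> total ['G889C', 'L461H', 'R978Y']
At Zeta: gained ['S743Q'] -> total ['G889C', 'L461H', 'R978Y', 'S743Q']
At Theta: gained ['N882L', 'F522P'] -> total ['F522P', 'G889C', 'L461H', 'N882L', 'R978Y', 'S743Q']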